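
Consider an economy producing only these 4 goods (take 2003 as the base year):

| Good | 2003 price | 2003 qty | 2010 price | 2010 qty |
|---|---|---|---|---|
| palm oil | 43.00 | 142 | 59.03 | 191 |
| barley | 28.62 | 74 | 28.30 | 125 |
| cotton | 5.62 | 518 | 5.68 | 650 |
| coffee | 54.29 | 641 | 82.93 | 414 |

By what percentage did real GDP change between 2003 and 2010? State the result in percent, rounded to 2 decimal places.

Real GDP 2003 = Nominal GDP 2003 = 43.00·142 + 28.62·74 + 5.62·518 + 54.29·641 = 45934.93.
Real GDP 2010 (at 2003 prices) = 43.00·191 + 28.62·125 + 5.62·650 + 54.29·414 = 37919.56.
Real growth = 37919.56/45934.93 − 1 = -0.1745.

-17.45%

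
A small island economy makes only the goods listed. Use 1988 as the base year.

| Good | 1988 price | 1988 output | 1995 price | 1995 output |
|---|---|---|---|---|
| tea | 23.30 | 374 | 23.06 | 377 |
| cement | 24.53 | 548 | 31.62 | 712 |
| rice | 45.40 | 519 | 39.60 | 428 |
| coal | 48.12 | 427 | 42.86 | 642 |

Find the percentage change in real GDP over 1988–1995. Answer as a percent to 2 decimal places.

15.55%

Real GDP 1988 = Nominal GDP 1988 = 23.30·374 + 24.53·548 + 45.40·519 + 48.12·427 = 66266.48.
Real GDP 1995 (at 1988 prices) = 23.30·377 + 24.53·712 + 45.40·428 + 48.12·642 = 76573.70.
Real growth = 76573.70/66266.48 − 1 = 0.1555.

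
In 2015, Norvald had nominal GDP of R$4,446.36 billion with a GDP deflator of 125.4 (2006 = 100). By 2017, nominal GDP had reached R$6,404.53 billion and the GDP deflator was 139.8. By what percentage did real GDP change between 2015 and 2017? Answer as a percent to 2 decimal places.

29.20%

Real GDP 2015 = 4446.36 / 1.254 = 3545.74.
Real GDP 2017 = 6404.53 / 1.398 = 4581.21.
Real growth = 4581.21 / 3545.74 − 1 = 0.2920.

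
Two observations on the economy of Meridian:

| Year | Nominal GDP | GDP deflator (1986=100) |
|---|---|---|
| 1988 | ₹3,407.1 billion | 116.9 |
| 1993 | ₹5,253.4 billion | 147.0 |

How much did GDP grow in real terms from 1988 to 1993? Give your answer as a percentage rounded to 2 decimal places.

22.62%

Real GDP 1988 = 3407.1 / 1.169 = 2914.54.
Real GDP 1993 = 5253.4 / 1.470 = 3573.74.
Real growth = 3573.74 / 2914.54 − 1 = 0.2262.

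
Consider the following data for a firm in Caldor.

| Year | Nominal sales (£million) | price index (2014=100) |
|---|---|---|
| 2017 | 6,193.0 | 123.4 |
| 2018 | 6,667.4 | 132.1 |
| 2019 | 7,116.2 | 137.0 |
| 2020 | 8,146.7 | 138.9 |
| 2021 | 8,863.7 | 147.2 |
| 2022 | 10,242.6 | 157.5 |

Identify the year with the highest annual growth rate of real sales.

2018: real = 6667.4/1.321 = 5047.24; growth vs 2017 (5018.64) = 0.57%.
2019: real = 7116.2/1.370 = 5194.31; growth vs 2018 (5047.24) = 2.91%.
2020: real = 8146.7/1.389 = 5865.15; growth vs 2019 (5194.31) = 12.91%.
2021: real = 8863.7/1.472 = 6021.54; growth vs 2020 (5865.15) = 2.67%.
2022: real = 10242.6/1.575 = 6503.24; growth vs 2021 (6021.54) = 8.00%.

2020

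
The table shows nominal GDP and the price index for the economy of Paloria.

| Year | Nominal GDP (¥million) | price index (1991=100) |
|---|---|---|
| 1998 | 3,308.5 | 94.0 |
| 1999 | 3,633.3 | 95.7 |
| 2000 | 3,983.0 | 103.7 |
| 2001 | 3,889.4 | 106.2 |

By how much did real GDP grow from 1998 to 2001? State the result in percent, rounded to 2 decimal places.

4.05%

Real GDP 1998 = 3308.5/0.940 = 3519.68.
Real GDP 2001 = 3889.4/1.062 = 3662.34.
Change = 3662.34/3519.68 − 1 = 0.0405.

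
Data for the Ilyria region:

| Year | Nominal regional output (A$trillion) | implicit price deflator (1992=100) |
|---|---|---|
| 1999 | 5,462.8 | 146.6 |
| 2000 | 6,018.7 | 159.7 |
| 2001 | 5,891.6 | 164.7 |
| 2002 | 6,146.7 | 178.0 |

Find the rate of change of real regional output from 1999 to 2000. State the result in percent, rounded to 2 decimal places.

1.14%

Real regional output 1999 = 5462.8/1.466 = 3726.33.
Real regional output 2000 = 6018.7/1.597 = 3768.75.
Change = 3768.75/3726.33 − 1 = 0.0114.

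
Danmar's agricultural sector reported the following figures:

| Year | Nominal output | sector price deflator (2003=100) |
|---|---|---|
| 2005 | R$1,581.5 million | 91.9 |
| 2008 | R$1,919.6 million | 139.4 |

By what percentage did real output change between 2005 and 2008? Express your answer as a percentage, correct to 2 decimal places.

Real output 2005 = 1581.5 / 0.919 = 1720.89.
Real output 2008 = 1919.6 / 1.394 = 1377.04.
Real growth = 1377.04 / 1720.89 − 1 = -0.1998.

-19.98%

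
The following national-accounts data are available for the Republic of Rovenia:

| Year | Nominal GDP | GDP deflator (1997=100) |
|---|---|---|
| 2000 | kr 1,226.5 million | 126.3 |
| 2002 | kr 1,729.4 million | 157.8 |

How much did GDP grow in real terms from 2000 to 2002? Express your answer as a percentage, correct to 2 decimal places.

Real GDP 2000 = 1226.5 / 1.263 = 971.10.
Real GDP 2002 = 1729.4 / 1.578 = 1095.94.
Real growth = 1095.94 / 971.10 − 1 = 0.1286.

12.86%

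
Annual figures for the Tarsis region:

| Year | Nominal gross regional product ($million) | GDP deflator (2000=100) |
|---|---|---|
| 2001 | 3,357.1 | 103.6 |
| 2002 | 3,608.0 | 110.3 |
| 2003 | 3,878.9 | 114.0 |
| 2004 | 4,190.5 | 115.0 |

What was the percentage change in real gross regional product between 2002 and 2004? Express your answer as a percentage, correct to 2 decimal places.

11.40%

Real gross regional product 2002 = 3608.0/1.103 = 3271.08.
Real gross regional product 2004 = 4190.5/1.150 = 3643.91.
Change = 3643.91/3271.08 − 1 = 0.1140.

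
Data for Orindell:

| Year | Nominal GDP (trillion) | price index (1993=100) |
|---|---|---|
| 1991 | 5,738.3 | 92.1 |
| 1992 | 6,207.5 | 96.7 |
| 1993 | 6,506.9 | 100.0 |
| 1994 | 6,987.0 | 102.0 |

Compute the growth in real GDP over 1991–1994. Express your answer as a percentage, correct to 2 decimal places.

Real GDP 1991 = 5738.3/0.921 = 6230.51.
Real GDP 1994 = 6987.0/1.020 = 6850.00.
Change = 6850.00/6230.51 − 1 = 0.0994.

9.94%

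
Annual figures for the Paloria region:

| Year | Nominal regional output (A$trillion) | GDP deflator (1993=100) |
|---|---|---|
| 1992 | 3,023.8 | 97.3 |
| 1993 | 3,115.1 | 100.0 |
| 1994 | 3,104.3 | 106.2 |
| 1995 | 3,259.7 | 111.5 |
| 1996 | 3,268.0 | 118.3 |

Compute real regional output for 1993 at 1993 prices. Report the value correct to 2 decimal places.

Real regional output 1993 = 3115.1 / 1.000 = 3115.10.

A$3,115.10 trillion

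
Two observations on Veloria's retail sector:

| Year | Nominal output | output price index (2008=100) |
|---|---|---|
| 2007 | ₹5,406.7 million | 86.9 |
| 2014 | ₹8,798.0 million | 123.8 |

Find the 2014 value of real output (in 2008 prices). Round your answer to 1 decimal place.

Real output = Nominal / (output price index/100) = 8798.0 / 1.238 = 7106.62.

₹7,106.6 million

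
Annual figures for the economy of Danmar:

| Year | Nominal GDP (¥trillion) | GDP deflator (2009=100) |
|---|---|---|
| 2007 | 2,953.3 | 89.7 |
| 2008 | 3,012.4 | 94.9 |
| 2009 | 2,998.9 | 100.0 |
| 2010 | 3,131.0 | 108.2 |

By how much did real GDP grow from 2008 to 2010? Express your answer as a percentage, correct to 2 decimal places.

Real GDP 2008 = 3012.4/0.949 = 3174.29.
Real GDP 2010 = 3131.0/1.082 = 2893.72.
Change = 2893.72/3174.29 − 1 = -0.0884.

-8.84%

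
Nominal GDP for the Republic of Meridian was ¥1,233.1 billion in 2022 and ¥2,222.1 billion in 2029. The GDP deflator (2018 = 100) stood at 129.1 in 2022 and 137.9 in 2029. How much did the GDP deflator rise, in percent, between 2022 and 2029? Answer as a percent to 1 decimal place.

Price-level change = 137.9 / 129.1 − 1 = 0.0682.

6.8%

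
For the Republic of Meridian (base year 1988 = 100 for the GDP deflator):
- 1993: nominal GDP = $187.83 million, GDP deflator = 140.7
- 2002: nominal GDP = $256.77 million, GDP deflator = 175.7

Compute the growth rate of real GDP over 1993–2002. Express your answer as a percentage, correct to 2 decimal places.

9.47%

Real GDP 1993 = 187.83 / 1.407 = 133.50.
Real GDP 2002 = 256.77 / 1.757 = 146.14.
Real growth = 146.14 / 133.50 − 1 = 0.0947.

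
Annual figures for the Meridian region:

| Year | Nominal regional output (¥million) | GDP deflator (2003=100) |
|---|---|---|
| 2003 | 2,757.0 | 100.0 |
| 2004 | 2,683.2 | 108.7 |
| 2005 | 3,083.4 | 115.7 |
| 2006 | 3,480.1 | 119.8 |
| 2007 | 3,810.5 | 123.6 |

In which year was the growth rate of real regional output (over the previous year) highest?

2006

2004: real = 2683.2/1.087 = 2468.45; growth vs 2003 (2757.00) = -10.47%.
2005: real = 3083.4/1.157 = 2665.00; growth vs 2004 (2468.45) = 7.96%.
2006: real = 3480.1/1.198 = 2904.92; growth vs 2005 (2665.00) = 9.00%.
2007: real = 3810.5/1.236 = 3082.93; growth vs 2006 (2904.92) = 6.13%.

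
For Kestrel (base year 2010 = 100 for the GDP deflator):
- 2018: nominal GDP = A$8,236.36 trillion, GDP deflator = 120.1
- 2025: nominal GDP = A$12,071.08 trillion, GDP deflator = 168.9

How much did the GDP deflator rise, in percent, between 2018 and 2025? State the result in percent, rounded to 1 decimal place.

40.6%

Price-level change = 168.9 / 120.1 − 1 = 0.4063.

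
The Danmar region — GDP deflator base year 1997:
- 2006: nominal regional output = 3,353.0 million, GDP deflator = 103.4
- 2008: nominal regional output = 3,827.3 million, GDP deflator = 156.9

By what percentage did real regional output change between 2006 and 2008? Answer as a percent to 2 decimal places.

-24.78%

Real regional output 2006 = 3353.0 / 1.034 = 3242.75.
Real regional output 2008 = 3827.3 / 1.569 = 2439.32.
Real growth = 2439.32 / 3242.75 − 1 = -0.2478.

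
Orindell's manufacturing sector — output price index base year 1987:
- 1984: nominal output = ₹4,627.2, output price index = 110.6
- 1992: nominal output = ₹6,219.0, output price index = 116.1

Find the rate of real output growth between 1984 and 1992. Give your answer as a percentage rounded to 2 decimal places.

Real output 1984 = 4627.2 / 1.106 = 4183.73.
Real output 1992 = 6219.0 / 1.161 = 5356.59.
Real growth = 5356.59 / 4183.73 − 1 = 0.2803.

28.03%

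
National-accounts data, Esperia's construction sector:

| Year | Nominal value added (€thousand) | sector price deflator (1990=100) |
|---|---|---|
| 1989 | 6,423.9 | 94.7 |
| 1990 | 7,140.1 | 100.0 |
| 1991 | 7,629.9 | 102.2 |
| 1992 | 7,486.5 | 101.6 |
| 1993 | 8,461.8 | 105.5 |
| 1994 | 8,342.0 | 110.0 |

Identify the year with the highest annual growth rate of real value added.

1993

1990: real = 7140.1/1.000 = 7140.10; growth vs 1989 (6783.42) = 5.26%.
1991: real = 7629.9/1.022 = 7465.66; growth vs 1990 (7140.10) = 4.56%.
1992: real = 7486.5/1.016 = 7368.60; growth vs 1991 (7465.66) = -1.30%.
1993: real = 8461.8/1.055 = 8020.66; growth vs 1992 (7368.60) = 8.85%.
1994: real = 8342.0/1.100 = 7583.64; growth vs 1993 (8020.66) = -5.45%.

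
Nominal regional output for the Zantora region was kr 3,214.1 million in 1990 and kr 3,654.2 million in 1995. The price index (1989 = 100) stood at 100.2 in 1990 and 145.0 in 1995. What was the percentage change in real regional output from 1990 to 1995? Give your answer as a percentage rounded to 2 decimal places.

Real regional output 1990 = 3214.1 / 1.002 = 3207.68.
Real regional output 1995 = 3654.2 / 1.450 = 2520.14.
Real growth = 2520.14 / 3207.68 − 1 = -0.2143.

-21.43%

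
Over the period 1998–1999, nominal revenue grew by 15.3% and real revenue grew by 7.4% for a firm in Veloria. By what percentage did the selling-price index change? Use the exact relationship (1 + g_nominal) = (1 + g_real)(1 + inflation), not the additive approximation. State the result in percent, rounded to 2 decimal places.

7.36%

(1 + g_nom) = (1 + g_real)(1 + π), so π = 1.1530 / 1.0740 − 1 = 0.07356.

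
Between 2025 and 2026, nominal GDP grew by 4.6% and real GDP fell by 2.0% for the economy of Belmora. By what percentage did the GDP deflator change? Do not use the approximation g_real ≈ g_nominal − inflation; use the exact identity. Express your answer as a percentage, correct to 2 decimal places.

6.73%

(1 + g_nom) = (1 + g_real)(1 + π), so π = 1.0460 / 0.9800 − 1 = 0.06735.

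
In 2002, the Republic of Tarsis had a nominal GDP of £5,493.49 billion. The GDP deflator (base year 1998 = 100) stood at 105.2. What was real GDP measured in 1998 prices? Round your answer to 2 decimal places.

Real GDP = Nominal / (GDP deflator/100) = 5493.49 / 1.052 = 5221.95.

£5,221.95 billion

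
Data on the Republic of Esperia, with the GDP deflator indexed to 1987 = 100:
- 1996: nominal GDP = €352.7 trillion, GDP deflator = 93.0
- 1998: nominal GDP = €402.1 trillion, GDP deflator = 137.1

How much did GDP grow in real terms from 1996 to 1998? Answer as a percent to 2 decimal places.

Deflate each year: 1996 → 352.7/0.930 = 379.25; 1998 → 402.1/1.371 = 293.29.
So real GDP changed by 293.29/379.25 − 1 = -0.2267, i.e. -22.67%.

-22.67%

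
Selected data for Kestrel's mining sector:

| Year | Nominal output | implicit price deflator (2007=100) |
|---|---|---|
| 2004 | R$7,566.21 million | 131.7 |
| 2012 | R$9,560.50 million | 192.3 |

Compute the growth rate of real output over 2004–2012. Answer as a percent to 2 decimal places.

Real output 2004 = 7566.21 / 1.317 = 5745.03.
Real output 2012 = 9560.50 / 1.923 = 4971.66.
Real growth = 4971.66 / 5745.03 − 1 = -0.1346.

-13.46%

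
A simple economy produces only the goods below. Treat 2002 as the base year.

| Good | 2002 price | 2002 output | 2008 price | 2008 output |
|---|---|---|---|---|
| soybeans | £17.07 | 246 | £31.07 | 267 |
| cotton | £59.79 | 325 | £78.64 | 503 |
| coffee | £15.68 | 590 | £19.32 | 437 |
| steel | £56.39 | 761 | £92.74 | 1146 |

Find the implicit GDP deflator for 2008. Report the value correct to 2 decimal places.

153.22

Nominal GDP 2008 = 31.07·267 + 78.64·503 + 19.32·437 + 92.74·1146 = 162574.49.
Real GDP 2008 (at 2002 prices) = 17.07·267 + 59.79·503 + 15.68·437 + 56.39·1146 = 106107.16.
Deflator = Nominal/Real × 100 = 162574.49/106107.16 × 100 = 153.217.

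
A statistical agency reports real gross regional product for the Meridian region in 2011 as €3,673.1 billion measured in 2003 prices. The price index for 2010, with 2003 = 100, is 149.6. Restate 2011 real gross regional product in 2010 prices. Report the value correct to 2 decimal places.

€5,494.96 billion

Real gross regional product in 2010 prices = Real gross regional product in 2003 prices × (P_2010/P_2003) = 3673.1 × 1.496 = 5494.96.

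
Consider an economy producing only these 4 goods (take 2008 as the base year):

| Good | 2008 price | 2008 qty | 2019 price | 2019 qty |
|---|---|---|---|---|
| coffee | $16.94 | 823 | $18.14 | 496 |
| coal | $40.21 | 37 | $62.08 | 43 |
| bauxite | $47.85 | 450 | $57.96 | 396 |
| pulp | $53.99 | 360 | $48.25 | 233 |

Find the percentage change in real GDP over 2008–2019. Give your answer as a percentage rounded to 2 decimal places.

-26.13%

Real GDP 2008 = Nominal GDP 2008 = 16.94·823 + 40.21·37 + 47.85·450 + 53.99·360 = 56398.29.
Real GDP 2019 (at 2008 prices) = 16.94·496 + 40.21·43 + 47.85·396 + 53.99·233 = 41659.54.
Real growth = 41659.54/56398.29 − 1 = -0.2613.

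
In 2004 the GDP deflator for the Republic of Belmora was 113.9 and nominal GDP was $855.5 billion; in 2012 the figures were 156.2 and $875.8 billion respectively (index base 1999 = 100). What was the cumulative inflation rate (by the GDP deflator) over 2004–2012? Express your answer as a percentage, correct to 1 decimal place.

37.1%

Price-level change = 156.2 / 113.9 − 1 = 0.3714.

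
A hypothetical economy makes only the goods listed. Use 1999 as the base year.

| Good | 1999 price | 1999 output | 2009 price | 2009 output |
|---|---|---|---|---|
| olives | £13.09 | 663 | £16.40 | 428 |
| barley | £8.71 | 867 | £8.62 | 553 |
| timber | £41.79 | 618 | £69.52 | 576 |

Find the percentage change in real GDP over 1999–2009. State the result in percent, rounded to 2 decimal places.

Real GDP 1999 = Nominal GDP 1999 = 13.09·663 + 8.71·867 + 41.79·618 = 42056.46.
Real GDP 2009 (at 1999 prices) = 13.09·428 + 8.71·553 + 41.79·576 = 34490.19.
Real growth = 34490.19/42056.46 − 1 = -0.1799.

-17.99%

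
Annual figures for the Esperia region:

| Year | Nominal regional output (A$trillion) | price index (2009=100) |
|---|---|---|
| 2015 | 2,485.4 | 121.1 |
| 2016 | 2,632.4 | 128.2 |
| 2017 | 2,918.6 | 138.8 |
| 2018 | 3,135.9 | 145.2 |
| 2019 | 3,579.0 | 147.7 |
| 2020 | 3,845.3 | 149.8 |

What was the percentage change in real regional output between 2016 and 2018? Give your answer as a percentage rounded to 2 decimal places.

5.18%

Real regional output 2016 = 2632.4/1.282 = 2053.35.
Real regional output 2018 = 3135.9/1.452 = 2159.71.
Change = 2159.71/2053.35 − 1 = 0.0518.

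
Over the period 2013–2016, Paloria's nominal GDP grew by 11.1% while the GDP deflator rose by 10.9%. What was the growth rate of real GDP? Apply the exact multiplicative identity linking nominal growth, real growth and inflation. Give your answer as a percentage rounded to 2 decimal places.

(1 + g_nom) = (1 + g_real)(1 + π), so g_real = 1.1110 / 1.1090 − 1 = 0.00180.

0.18%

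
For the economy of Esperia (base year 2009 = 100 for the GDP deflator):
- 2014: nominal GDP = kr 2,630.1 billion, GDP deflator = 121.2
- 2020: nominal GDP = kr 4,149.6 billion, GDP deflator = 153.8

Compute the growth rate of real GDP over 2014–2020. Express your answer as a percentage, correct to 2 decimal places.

Real GDP 2014 = 2630.1 / 1.212 = 2170.05.
Real GDP 2020 = 4149.6 / 1.538 = 2698.05.
Real growth = 2698.05 / 2170.05 − 1 = 0.2433.

24.33%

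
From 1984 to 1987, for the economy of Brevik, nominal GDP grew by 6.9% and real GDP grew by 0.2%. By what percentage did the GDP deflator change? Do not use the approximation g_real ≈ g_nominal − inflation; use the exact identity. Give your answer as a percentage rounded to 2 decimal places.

6.69%

(1 + g_nom) = (1 + g_real)(1 + π), so π = 1.0690 / 1.0020 − 1 = 0.06687.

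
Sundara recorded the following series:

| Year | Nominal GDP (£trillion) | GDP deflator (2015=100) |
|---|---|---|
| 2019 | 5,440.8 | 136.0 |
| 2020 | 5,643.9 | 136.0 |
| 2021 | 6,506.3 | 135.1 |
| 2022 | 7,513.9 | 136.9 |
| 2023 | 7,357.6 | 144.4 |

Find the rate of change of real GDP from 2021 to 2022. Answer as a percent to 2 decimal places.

Real GDP 2021 = 6506.3/1.351 = 4815.91.
Real GDP 2022 = 7513.9/1.369 = 5488.60.
Change = 5488.60/4815.91 − 1 = 0.1397.

13.97%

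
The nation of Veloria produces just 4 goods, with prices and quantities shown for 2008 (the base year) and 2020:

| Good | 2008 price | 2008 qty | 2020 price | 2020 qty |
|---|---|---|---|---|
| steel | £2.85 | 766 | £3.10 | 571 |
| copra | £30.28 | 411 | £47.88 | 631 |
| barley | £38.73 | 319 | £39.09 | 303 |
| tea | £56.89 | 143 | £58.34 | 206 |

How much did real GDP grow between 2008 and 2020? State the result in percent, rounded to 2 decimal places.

25.83%

Real GDP 2008 = Nominal GDP 2008 = 2.85·766 + 30.28·411 + 38.73·319 + 56.89·143 = 35118.32.
Real GDP 2020 (at 2008 prices) = 2.85·571 + 30.28·631 + 38.73·303 + 56.89·206 = 44188.56.
Real growth = 44188.56/35118.32 − 1 = 0.2583.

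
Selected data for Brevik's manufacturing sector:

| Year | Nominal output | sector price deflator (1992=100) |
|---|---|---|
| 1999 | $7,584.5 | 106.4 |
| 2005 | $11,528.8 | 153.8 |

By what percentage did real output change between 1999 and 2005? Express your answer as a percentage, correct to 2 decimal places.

Real output 1999 = 7584.5 / 1.064 = 7128.29.
Real output 2005 = 11528.8 / 1.538 = 7495.97.
Real growth = 7495.97 / 7128.29 − 1 = 0.0516.

5.16%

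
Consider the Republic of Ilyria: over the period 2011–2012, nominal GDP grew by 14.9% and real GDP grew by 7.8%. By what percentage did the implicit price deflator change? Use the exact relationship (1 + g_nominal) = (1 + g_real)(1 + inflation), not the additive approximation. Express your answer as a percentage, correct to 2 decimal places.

6.59%

(1 + g_nom) = (1 + g_real)(1 + π), so π = 1.1490 / 1.0780 − 1 = 0.06586.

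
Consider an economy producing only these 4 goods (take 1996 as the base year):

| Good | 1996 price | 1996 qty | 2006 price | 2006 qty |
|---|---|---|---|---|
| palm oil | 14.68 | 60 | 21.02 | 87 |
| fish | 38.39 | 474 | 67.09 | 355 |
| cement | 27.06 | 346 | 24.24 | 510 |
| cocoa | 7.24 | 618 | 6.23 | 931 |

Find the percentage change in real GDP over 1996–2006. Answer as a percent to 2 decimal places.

7.69%

Real GDP 1996 = Nominal GDP 1996 = 14.68·60 + 38.39·474 + 27.06·346 + 7.24·618 = 32914.74.
Real GDP 2006 (at 1996 prices) = 14.68·87 + 38.39·355 + 27.06·510 + 7.24·931 = 35446.65.
Real growth = 35446.65/32914.74 − 1 = 0.0769.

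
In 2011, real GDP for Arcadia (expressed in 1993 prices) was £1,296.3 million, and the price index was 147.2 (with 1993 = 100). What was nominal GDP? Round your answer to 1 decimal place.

Nominal GDP = Real × (price index/100) = 1296.3 × 1.472 = 1908.15.

£1,908.2 million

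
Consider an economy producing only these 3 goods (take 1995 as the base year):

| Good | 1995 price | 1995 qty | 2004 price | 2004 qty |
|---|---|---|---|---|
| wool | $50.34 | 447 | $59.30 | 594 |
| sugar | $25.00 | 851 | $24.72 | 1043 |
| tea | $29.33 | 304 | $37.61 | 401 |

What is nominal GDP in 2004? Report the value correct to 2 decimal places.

Nominal GDP 2004 = Σ (p_2004 × q_2004) = 59.30·594 + 24.72·1043 + 37.61·401 = 76088.77.

$76088.77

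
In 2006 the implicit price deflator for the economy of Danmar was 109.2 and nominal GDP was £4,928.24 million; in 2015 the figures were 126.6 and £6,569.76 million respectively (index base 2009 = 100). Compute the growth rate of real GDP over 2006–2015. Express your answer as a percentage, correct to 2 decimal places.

14.99%

Real GDP 2006 = 4928.24 / 1.092 = 4513.04.
Real GDP 2015 = 6569.76 / 1.266 = 5189.38.
Real growth = 5189.38 / 4513.04 − 1 = 0.1499.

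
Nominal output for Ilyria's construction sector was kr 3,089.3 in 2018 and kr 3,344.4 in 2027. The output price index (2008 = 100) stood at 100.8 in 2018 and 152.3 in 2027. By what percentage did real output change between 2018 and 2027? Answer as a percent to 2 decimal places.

Real output 2018 = 3089.3 / 1.008 = 3064.78.
Real output 2027 = 3344.4 / 1.523 = 2195.93.
Real growth = 2195.93 / 3064.78 − 1 = -0.2835.

-28.35%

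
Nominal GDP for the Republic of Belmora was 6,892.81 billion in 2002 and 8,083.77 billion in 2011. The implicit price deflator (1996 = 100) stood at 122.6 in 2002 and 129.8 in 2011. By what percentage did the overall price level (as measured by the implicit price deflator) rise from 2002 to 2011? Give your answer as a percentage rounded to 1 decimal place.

Price-level change = 129.8 / 122.6 − 1 = 0.0587.

5.9%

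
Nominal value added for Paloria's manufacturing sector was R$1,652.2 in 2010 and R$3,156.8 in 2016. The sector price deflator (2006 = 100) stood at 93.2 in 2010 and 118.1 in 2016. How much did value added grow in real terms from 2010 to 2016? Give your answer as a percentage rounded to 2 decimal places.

50.78%

Real value added 2010 = 1652.2 / 0.932 = 1772.75.
Real value added 2016 = 3156.8 / 1.181 = 2672.99.
Real growth = 2672.99 / 1772.75 − 1 = 0.5078.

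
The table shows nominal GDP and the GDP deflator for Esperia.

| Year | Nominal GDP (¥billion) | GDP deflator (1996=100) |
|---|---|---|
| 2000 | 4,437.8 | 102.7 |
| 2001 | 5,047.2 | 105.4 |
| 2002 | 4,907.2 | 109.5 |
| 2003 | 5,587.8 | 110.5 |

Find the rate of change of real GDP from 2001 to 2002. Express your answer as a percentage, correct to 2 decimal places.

-6.41%

Real GDP 2001 = 5047.2/1.054 = 4788.61.
Real GDP 2002 = 4907.2/1.095 = 4481.46.
Change = 4481.46/4788.61 − 1 = -0.0641.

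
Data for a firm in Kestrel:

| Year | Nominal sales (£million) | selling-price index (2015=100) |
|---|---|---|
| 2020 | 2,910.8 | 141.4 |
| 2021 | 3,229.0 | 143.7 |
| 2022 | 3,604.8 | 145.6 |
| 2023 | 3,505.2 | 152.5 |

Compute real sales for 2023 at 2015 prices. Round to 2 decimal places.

Real sales 2023 = 3505.2 / 1.525 = 2298.49.

£2,298.49 million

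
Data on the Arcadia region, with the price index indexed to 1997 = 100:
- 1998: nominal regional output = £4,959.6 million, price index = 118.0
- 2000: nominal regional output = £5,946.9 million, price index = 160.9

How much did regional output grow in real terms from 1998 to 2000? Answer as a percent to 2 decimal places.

Deflate each year: 1998 → 4959.6/1.180 = 4203.05; 2000 → 5946.9/1.609 = 3696.02.
So real regional output changed by 3696.02/4203.05 − 1 = -0.1206, i.e. -12.06%.

-12.06%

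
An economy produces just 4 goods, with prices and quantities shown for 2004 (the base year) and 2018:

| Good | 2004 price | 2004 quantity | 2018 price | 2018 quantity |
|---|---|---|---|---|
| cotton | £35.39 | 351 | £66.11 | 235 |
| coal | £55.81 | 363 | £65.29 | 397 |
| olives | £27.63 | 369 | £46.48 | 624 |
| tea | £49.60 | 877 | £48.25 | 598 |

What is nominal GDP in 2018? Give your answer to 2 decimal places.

Nominal GDP 2018 = Σ (p_2018 × q_2018) = 66.11·235 + 65.29·397 + 46.48·624 + 48.25·598 = 99313.00.

£99313.00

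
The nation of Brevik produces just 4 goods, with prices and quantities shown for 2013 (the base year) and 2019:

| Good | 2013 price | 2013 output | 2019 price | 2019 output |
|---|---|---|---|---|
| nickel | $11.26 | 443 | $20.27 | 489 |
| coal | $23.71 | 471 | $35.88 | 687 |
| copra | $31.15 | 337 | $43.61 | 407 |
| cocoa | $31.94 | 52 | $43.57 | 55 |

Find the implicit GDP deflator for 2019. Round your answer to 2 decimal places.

Nominal GDP 2019 = 20.27·489 + 35.88·687 + 43.61·407 + 43.57·55 = 54707.21.
Real GDP 2019 (at 2013 prices) = 11.26·489 + 23.71·687 + 31.15·407 + 31.94·55 = 36229.66.
Deflator = Nominal/Real × 100 = 54707.21/36229.66 × 100 = 151.001.

151.00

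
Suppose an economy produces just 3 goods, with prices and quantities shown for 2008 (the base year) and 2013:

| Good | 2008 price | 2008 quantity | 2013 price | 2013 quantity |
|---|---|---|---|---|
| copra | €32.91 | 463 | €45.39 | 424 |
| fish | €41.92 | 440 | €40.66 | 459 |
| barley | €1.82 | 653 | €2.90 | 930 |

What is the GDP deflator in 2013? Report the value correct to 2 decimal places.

Nominal GDP 2013 = 45.39·424 + 40.66·459 + 2.90·930 = 40605.30.
Real GDP 2013 (at 2008 prices) = 32.91·424 + 41.92·459 + 1.82·930 = 34887.72.
Deflator = Nominal/Real × 100 = 40605.30/34887.72 × 100 = 116.389.

116.39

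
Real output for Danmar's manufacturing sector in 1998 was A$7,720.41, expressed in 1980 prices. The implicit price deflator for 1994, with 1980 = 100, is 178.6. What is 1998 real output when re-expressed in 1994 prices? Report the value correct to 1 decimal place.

A$13,788.7

Real output in 1994 prices = Real output in 1980 prices × (P_1994/P_1980) = 7720.41 × 1.786 = 13788.65.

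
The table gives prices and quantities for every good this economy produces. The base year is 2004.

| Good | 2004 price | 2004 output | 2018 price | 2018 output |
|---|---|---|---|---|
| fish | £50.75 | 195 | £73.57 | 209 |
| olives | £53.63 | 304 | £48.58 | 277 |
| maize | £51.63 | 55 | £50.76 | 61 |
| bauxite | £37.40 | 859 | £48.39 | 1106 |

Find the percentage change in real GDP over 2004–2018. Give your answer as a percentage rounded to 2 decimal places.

Real GDP 2004 = Nominal GDP 2004 = 50.75·195 + 53.63·304 + 51.63·55 + 37.40·859 = 61166.02.
Real GDP 2018 (at 2004 prices) = 50.75·209 + 53.63·277 + 51.63·61 + 37.40·1106 = 69976.09.
Real growth = 69976.09/61166.02 − 1 = 0.1440.

14.40%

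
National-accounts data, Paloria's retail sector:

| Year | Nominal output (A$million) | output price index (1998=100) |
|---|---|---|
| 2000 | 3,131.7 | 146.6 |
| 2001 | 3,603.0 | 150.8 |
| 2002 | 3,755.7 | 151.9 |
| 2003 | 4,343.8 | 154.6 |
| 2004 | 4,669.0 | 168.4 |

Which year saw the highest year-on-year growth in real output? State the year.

2003

2001: real = 3603.0/1.508 = 2389.26; growth vs 2000 (2136.22) = 11.85%.
2002: real = 3755.7/1.519 = 2472.48; growth vs 2001 (2389.26) = 3.48%.
2003: real = 4343.8/1.546 = 2809.70; growth vs 2002 (2472.48) = 13.64%.
2004: real = 4669.0/1.684 = 2772.57; growth vs 2003 (2809.70) = -1.32%.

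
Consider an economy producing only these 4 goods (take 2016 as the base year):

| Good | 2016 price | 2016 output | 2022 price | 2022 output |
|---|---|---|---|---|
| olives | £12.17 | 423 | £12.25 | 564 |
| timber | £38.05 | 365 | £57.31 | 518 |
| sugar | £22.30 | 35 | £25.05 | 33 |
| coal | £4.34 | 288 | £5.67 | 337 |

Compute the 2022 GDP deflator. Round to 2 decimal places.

136.70

Nominal GDP 2022 = 12.25·564 + 57.31·518 + 25.05·33 + 5.67·337 = 39333.02.
Real GDP 2022 (at 2016 prices) = 12.17·564 + 38.05·518 + 22.30·33 + 4.34·337 = 28772.26.
Deflator = Nominal/Real × 100 = 39333.02/28772.26 × 100 = 136.705.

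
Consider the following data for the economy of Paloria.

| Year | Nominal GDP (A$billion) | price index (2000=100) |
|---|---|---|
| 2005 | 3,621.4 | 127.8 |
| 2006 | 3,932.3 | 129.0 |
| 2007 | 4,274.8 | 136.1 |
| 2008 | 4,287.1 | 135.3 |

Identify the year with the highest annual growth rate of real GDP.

2006: real = 3932.3/1.290 = 3048.29; growth vs 2005 (2833.65) = 7.57%.
2007: real = 4274.8/1.361 = 3140.93; growth vs 2006 (3048.29) = 3.04%.
2008: real = 4287.1/1.353 = 3168.59; growth vs 2007 (3140.93) = 0.88%.

2006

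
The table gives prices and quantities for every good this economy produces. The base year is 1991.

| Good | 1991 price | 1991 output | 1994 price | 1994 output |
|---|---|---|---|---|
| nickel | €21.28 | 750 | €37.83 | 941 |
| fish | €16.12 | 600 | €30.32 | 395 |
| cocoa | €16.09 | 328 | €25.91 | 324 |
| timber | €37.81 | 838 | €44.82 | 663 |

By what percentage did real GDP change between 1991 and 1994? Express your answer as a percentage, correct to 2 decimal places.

Real GDP 1991 = Nominal GDP 1991 = 21.28·750 + 16.12·600 + 16.09·328 + 37.81·838 = 62594.30.
Real GDP 1994 (at 1991 prices) = 21.28·941 + 16.12·395 + 16.09·324 + 37.81·663 = 56673.07.
Real growth = 56673.07/62594.30 − 1 = -0.0946.

-9.46%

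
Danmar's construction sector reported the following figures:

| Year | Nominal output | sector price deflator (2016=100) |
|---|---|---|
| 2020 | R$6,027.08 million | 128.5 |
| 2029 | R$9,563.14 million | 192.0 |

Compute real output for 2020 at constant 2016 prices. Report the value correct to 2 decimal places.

R$4,690.33 million

Real output = Nominal / (sector price deflator/100) = 6027.08 / 1.285 = 4690.33.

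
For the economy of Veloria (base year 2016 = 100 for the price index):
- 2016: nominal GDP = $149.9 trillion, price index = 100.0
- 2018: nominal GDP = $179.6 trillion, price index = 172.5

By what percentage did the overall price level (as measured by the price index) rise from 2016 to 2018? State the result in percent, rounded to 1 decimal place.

Price-level change = 172.5 / 100.0 − 1 = 0.7250.

72.5%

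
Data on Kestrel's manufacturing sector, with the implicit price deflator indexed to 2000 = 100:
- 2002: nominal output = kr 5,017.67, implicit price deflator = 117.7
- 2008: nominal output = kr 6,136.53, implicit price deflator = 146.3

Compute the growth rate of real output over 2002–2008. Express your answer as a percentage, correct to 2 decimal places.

Deflate each year: 2002 → 5017.67/1.177 = 4263.10; 2008 → 6136.53/1.463 = 4194.48.
So real output changed by 4194.48/4263.10 − 1 = -0.0161, i.e. -1.61%.

-1.61%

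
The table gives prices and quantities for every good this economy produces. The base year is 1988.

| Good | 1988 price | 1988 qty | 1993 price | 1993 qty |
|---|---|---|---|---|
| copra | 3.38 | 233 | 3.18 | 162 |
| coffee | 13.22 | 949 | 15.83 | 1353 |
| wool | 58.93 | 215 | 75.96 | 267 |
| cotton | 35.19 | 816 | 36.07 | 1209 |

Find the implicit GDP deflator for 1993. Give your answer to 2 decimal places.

111.88

Nominal GDP 1993 = 3.18·162 + 15.83·1353 + 75.96·267 + 36.07·1209 = 85823.10.
Real GDP 1993 (at 1988 prices) = 3.38·162 + 13.22·1353 + 58.93·267 + 35.19·1209 = 76713.24.
Deflator = Nominal/Real × 100 = 85823.10/76713.24 × 100 = 111.875.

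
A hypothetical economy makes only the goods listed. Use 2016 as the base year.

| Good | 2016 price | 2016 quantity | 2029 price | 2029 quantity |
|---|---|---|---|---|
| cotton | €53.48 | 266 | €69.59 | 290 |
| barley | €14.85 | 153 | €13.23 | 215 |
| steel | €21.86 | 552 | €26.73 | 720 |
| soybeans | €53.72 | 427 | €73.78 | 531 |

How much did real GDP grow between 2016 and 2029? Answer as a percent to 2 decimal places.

22.26%

Real GDP 2016 = Nominal GDP 2016 = 53.48·266 + 14.85·153 + 21.86·552 + 53.72·427 = 51502.89.
Real GDP 2029 (at 2016 prices) = 53.48·290 + 14.85·215 + 21.86·720 + 53.72·531 = 62966.47.
Real growth = 62966.47/51502.89 − 1 = 0.2226.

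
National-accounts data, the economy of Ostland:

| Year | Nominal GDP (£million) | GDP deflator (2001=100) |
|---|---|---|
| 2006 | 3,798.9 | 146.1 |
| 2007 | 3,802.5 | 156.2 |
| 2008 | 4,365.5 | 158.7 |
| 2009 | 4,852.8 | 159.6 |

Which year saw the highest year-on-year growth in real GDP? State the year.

2008

2007: real = 3802.5/1.562 = 2434.38; growth vs 2006 (2600.21) = -6.38%.
2008: real = 4365.5/1.587 = 2750.79; growth vs 2007 (2434.38) = 13.00%.
2009: real = 4852.8/1.596 = 3040.60; growth vs 2008 (2750.79) = 10.54%.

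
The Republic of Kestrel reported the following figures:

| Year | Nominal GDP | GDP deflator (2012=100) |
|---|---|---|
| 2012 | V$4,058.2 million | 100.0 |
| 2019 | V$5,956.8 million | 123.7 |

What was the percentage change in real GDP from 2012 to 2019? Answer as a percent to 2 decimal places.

Deflate each year: 2012 → 4058.2/1.000 = 4058.20; 2019 → 5956.8/1.237 = 4815.52.
So real GDP changed by 4815.52/4058.20 − 1 = 0.1866, i.e. 18.66%.

18.66%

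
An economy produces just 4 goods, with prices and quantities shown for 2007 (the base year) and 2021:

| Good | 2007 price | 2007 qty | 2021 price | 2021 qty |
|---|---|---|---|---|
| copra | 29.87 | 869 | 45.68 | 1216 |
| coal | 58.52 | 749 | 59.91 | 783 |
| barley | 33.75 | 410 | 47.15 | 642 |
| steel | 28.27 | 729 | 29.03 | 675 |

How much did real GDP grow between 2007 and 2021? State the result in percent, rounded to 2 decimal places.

Real GDP 2007 = Nominal GDP 2007 = 29.87·869 + 58.52·749 + 33.75·410 + 28.27·729 = 104234.84.
Real GDP 2021 (at 2007 prices) = 29.87·1216 + 58.52·783 + 33.75·642 + 28.27·675 = 122892.83.
Real growth = 122892.83/104234.84 − 1 = 0.1790.

17.90%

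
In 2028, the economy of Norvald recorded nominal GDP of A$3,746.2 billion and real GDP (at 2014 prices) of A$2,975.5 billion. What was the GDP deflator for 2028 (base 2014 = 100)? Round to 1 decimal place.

125.9

GDP deflator = (Nominal / Real) × 100 = 3746.2 / 2975.5 × 100 = 125.90.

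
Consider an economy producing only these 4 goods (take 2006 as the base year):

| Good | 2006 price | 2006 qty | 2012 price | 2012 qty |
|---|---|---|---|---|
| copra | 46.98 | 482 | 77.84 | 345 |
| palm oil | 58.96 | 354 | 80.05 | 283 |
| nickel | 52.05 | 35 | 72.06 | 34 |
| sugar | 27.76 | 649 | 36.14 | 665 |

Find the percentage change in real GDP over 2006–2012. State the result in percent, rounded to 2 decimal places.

-16.15%

Real GDP 2006 = Nominal GDP 2006 = 46.98·482 + 58.96·354 + 52.05·35 + 27.76·649 = 63354.19.
Real GDP 2012 (at 2006 prices) = 46.98·345 + 58.96·283 + 52.05·34 + 27.76·665 = 53123.88.
Real growth = 53123.88/63354.19 − 1 = -0.1615.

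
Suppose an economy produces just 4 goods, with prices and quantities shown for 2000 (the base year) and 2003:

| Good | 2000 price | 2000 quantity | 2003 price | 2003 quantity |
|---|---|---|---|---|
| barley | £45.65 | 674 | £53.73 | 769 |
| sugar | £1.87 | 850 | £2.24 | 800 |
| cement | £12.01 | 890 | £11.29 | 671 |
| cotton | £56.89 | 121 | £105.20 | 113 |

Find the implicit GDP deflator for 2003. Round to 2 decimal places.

122.48

Nominal GDP 2003 = 53.73·769 + 2.24·800 + 11.29·671 + 105.20·113 = 62573.56.
Real GDP 2003 (at 2000 prices) = 45.65·769 + 1.87·800 + 12.01·671 + 56.89·113 = 51088.13.
Deflator = Nominal/Real × 100 = 62573.56/51088.13 × 100 = 122.482.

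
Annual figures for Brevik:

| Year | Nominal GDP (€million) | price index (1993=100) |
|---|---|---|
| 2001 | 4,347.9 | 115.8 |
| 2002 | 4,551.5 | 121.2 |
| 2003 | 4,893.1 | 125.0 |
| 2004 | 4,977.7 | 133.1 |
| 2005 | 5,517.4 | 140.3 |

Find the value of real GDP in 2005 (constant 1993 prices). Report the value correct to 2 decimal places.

€3,932.57 million

Real GDP 2005 = 5517.4 / 1.403 = 3932.57.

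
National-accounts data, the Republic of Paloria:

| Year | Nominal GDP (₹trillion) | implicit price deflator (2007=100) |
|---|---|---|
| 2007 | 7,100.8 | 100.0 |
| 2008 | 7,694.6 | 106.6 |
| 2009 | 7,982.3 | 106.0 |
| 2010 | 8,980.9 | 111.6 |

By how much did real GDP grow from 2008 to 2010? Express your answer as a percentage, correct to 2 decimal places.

11.49%

Real GDP 2008 = 7694.6/1.066 = 7218.20.
Real GDP 2010 = 8980.9/1.116 = 8047.40.
Change = 8047.40/7218.20 − 1 = 0.1149.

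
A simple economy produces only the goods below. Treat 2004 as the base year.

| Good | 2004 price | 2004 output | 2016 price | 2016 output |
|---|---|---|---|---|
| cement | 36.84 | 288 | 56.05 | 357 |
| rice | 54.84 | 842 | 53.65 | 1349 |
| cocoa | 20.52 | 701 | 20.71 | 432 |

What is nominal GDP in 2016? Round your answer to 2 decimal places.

101330.42

Nominal GDP 2016 = Σ (p_2016 × q_2016) = 56.05·357 + 53.65·1349 + 20.71·432 = 101330.42.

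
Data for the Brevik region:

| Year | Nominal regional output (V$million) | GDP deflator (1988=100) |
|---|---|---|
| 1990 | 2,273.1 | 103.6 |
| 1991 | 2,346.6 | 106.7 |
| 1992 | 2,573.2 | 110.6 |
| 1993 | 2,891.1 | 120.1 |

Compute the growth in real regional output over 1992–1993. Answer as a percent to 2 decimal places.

Real regional output 1992 = 2573.2/1.106 = 2326.58.
Real regional output 1993 = 2891.1/1.201 = 2407.24.
Change = 2407.24/2326.58 − 1 = 0.0347.

3.47%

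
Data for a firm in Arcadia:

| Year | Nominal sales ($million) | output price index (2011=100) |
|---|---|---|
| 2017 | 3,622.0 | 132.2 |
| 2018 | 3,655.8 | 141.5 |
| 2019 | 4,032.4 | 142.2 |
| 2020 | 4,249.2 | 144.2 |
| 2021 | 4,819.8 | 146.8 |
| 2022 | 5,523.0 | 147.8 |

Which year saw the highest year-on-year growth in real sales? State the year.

2022

2018: real = 3655.8/1.415 = 2583.60; growth vs 2017 (2739.79) = -5.70%.
2019: real = 4032.4/1.422 = 2835.72; growth vs 2018 (2583.60) = 9.76%.
2020: real = 4249.2/1.442 = 2946.74; growth vs 2019 (2835.72) = 3.92%.
2021: real = 4819.8/1.468 = 3283.24; growth vs 2020 (2946.74) = 11.42%.
2022: real = 5523.0/1.478 = 3736.81; growth vs 2021 (3283.24) = 13.81%.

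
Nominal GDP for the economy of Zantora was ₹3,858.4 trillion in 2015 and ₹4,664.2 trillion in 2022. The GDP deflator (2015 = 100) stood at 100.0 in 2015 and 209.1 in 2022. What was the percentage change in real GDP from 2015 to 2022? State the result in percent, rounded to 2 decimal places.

-42.19%

Real GDP 2015 = 3858.4 / 1.000 = 3858.40.
Real GDP 2022 = 4664.2 / 2.091 = 2230.61.
Real growth = 2230.61 / 3858.40 − 1 = -0.4219.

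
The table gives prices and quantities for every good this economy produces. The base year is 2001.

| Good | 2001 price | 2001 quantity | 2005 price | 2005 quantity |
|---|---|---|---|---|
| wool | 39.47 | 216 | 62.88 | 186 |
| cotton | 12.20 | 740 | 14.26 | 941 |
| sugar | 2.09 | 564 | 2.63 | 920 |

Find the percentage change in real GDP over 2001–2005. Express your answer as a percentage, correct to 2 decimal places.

10.74%

Real GDP 2001 = Nominal GDP 2001 = 39.47·216 + 12.20·740 + 2.09·564 = 18732.28.
Real GDP 2005 (at 2001 prices) = 39.47·186 + 12.20·941 + 2.09·920 = 20744.42.
Real growth = 20744.42/18732.28 − 1 = 0.1074.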